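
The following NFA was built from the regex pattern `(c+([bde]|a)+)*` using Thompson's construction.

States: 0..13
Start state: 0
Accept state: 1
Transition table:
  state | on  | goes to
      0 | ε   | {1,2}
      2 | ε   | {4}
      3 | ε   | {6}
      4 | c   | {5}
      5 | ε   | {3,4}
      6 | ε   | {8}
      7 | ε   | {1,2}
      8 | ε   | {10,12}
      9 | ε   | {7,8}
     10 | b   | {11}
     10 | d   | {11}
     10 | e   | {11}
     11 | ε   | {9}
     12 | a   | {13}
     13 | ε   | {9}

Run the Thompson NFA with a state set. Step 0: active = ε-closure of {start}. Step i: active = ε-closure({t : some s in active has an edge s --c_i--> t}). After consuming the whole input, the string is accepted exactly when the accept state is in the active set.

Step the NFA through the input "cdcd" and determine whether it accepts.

S₀ = ε-closure({0}) = {0,1,2,4}
'c' @ 1: {3,4,5,6,8,10,12}
'd' @ 2: {1,2,4,7,8,9,10,11,12}  ✓accept
'c' @ 3: {3,4,5,6,8,10,12}
'd' @ 4: {1,2,4,7,8,9,10,11,12}  ✓accept
final: {1,2,4,7,8,9,10,11,12}; accept 1 in set

Answer: ACCEPT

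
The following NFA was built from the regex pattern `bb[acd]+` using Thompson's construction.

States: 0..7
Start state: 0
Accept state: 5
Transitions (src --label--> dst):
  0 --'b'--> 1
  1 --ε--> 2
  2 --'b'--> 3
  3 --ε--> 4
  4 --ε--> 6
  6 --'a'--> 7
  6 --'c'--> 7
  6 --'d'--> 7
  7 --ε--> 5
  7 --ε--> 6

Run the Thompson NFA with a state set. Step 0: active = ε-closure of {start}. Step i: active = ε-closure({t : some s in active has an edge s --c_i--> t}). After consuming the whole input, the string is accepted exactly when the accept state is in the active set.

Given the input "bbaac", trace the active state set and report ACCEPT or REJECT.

Answer: ACCEPT

Trace:
initial (ε-close {0}): {0}
'b' @ 1: {1,2}
'b' @ 2: {3,4,6}
'a' @ 3: {5,6,7}  [accepting]
'a' @ 4: {5,6,7}  [accepting]
'c' @ 5: {5,6,7}  [accepting]
end set {5,6,7} — state 5 in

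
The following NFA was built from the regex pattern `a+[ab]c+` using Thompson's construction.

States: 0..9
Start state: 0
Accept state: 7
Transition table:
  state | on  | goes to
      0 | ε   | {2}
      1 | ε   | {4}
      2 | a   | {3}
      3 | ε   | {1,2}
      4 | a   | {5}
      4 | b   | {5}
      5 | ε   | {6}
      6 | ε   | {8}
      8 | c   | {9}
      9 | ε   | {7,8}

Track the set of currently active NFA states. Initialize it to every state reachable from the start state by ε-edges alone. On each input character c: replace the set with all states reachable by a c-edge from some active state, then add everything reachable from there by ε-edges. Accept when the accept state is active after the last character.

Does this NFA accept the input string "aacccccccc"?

Answer: ACCEPT

Steps:
S₀ = ε-closure({0}) = {0,2}
'a' @ 1: {1,2,3,4}
'a' @ 2: {1,2,3,4,5,6,8}
'c' @ 3: {7,8,9}  [accepting]
'c' @ 4: {7,8,9}  [accepting]
'c' @ 5: {7,8,9}  [accepting]
'c' @ 6: {7,8,9}  [accepting]
'c' @ 7: {7,8,9}  [accepting]
'c' @ 8: {7,8,9}  [accepting]
'c' @ 9: {7,8,9}  [accepting]
'c' @ 10: {7,8,9}  [accepting]
final: {7,8,9}; accept 7 in set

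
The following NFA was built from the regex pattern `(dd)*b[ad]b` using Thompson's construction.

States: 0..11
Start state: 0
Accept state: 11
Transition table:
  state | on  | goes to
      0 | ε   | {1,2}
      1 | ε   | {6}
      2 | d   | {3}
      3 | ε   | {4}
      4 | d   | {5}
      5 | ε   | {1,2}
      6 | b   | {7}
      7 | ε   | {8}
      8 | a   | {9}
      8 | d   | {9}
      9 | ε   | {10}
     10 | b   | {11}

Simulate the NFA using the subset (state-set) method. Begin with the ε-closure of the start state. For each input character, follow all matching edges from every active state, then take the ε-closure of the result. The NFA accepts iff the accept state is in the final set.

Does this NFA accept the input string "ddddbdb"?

Answer: ACCEPT

Steps:
start: ε-closure({0}) = {0,1,2,6}
'd' @ 1: {3,4}
'd' @ 2: {1,2,5,6}
'd' @ 3: {3,4}
'd' @ 4: {1,2,5,6}
'b' @ 5: {7,8}
'd' @ 6: {9,10}
'b' @ 7: {11}  ✓accept
end set {11} — state 11 in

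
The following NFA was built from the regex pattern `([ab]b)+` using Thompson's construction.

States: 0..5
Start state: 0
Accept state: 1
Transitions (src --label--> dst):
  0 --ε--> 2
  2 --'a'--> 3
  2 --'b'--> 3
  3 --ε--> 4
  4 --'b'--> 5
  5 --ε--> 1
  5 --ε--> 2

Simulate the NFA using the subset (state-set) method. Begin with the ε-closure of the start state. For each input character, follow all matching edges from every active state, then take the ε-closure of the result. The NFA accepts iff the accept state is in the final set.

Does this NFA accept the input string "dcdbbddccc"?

start: ε-closure({0}) = {0,2}
'd' @ 1: {}  — state set empty
rest 'cdbbddccc' ignored (set empty)
after full input: {}  (accept=1 not in)

Answer: REJECT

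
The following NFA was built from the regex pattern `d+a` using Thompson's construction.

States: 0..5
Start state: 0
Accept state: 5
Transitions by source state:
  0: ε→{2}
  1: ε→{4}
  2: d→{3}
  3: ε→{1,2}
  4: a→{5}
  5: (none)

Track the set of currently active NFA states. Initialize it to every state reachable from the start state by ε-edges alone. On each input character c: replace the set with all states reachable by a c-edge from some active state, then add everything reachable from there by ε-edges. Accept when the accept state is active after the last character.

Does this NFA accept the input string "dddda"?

Answer: ACCEPT

Steps:
start: ε-closure({0}) = {0,2}
'd' @ 1: {1,2,3,4}
'd' @ 2: {1,2,3,4}
'd' @ 3: {1,2,3,4}
'd' @ 4: {1,2,3,4}
'a' @ 5: {5}  ✓accept
after full input: {5}  (accept=5 in)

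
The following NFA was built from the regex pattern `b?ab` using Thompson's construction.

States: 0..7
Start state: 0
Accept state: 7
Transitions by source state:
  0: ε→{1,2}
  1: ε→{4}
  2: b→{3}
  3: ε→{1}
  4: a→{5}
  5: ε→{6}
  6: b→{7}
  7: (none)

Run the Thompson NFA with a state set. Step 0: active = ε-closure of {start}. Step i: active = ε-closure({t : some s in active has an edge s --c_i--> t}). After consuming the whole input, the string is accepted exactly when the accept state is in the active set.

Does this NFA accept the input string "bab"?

start: ε-closure({0}) = {0,1,2,4}
'b' @ 1: {1,3,4}
'a' @ 2: {5,6}
'b' @ 3: {7}  (accept∈set)
final: {7}; accept 7 in set

Answer: ACCEPT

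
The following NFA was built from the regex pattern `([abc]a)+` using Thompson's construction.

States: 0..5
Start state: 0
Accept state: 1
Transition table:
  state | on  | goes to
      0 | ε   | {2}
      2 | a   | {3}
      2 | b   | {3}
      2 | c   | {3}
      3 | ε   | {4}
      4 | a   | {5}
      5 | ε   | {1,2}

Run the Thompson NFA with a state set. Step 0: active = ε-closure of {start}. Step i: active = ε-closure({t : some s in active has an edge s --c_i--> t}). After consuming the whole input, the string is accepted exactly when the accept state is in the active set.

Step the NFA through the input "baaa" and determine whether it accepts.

S₀ = ε-closure({0}) = {0,2}
'b' @ 1: {3,4}
'a' @ 2: {1,2,5}  [accepting]
'a' @ 3: {3,4}
'a' @ 4: {1,2,5}  [accepting]
final: {1,2,5}; accept 1 in set

Answer: ACCEPT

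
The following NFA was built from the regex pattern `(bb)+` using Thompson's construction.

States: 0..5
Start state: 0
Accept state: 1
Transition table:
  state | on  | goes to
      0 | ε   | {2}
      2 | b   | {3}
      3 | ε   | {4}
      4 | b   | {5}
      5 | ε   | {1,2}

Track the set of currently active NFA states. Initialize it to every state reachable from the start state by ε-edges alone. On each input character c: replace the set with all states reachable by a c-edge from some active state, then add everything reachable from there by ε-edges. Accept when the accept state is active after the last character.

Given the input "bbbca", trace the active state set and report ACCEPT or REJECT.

Answer: REJECT

Trace:
S₀ = ε-closure({0}) = {0,2}
'b' @ 1: {3,4}
'b' @ 2: {1,2,5}  ✓accept
'b' @ 3: {3,4}
'c' @ 4: {}  — state set empty
rest 'a' ignored (set empty)
final: {}; accept 1 not in set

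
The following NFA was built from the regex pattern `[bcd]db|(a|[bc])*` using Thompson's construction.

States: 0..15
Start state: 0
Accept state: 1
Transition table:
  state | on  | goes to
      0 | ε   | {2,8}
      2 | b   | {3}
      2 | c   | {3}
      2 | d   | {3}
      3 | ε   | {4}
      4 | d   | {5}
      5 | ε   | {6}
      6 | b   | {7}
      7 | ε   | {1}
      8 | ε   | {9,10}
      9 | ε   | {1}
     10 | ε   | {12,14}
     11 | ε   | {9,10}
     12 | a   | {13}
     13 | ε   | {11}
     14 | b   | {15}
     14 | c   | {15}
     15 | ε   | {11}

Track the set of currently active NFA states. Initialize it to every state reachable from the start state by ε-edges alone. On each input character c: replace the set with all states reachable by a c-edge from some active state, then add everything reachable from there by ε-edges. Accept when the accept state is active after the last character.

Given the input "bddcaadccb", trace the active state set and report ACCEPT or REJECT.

S₀ = ε-closure({0}) = {0,1,2,8,9,10,12,14}
'b' @ 1: {1,3,4,9,10,11,12,14,15}  (accept∈set)
'd' @ 2: {5,6}
'd' @ 3: {}  — dead — no transitions
rest 'caadccb' ignored (set empty)
end set {} — state 1 not in

Answer: REJECT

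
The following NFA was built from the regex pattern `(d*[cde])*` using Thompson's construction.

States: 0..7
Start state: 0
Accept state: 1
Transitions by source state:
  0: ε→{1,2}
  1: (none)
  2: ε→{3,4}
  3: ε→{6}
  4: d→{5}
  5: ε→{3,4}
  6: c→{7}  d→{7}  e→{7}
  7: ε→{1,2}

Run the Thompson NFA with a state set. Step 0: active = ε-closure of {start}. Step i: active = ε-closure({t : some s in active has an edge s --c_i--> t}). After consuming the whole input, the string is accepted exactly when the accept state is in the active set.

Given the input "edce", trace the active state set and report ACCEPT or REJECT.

Answer: ACCEPT

Steps:
S₀ = ε-closure({0}) = {0,1,2,3,4,6}
'e' @ 1: {1,2,3,4,6,7}  (accept∈set)
'd' @ 2: {1,2,3,4,5,6,7}  (accept∈set)
'c' @ 3: {1,2,3,4,6,7}  (accept∈set)
'e' @ 4: {1,2,3,4,6,7}  (accept∈set)
final: {1,2,3,4,6,7}; accept 1 in set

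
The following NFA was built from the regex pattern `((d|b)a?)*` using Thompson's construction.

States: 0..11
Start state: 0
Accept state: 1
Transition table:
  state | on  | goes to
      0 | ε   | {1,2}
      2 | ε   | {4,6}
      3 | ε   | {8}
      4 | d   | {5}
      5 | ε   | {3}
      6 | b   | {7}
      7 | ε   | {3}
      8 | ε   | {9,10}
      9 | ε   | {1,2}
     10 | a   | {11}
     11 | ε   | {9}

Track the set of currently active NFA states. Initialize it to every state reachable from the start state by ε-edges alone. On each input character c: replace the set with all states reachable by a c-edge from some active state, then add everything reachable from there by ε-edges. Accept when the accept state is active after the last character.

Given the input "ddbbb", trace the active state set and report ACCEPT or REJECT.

Answer: ACCEPT

Steps:
initial (ε-close {0}): {0,1,2,4,6}
'd' @ 1: {1,2,3,4,5,6,8,9,10}  ✓accept
'd' @ 2: {1,2,3,4,5,6,8,9,10}  ✓accept
'b' @ 3: {1,2,3,4,6,7,8,9,10}  ✓accept
'b' @ 4: {1,2,3,4,6,7,8,9,10}  ✓accept
'b' @ 5: {1,2,3,4,6,7,8,9,10}  ✓accept
final: {1,2,3,4,6,7,8,9,10}; accept 1 in set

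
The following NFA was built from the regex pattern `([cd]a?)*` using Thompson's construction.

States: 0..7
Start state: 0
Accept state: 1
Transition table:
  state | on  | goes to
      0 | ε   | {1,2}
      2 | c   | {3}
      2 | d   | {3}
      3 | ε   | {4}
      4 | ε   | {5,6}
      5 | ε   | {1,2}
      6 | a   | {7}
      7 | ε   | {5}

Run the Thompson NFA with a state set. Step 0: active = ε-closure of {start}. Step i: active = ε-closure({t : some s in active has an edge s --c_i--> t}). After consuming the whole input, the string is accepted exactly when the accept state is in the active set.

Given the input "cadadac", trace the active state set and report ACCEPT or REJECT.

initial (ε-close {0}): {0,1,2}
'c' @ 1: {1,2,3,4,5,6}  (accept∈set)
'a' @ 2: {1,2,5,7}  (accept∈set)
'd' @ 3: {1,2,3,4,5,6}  (accept∈set)
'a' @ 4: {1,2,5,7}  (accept∈set)
'd' @ 5: {1,2,3,4,5,6}  (accept∈set)
'a' @ 6: {1,2,5,7}  (accept∈set)
'c' @ 7: {1,2,3,4,5,6}  (accept∈set)
end set {1,2,3,4,5,6} — state 1 in

Answer: ACCEPT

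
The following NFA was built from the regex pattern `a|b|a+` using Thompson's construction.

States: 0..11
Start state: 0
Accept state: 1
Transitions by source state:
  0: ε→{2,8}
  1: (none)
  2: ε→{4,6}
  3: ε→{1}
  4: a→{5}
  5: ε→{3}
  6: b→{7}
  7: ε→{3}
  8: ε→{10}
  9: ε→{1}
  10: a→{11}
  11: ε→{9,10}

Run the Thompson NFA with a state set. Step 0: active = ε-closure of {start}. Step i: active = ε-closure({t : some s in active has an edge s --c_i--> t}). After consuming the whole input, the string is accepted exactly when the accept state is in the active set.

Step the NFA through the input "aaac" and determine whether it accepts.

start: ε-closure({0}) = {0,2,4,6,8,10}
'a' @ 1: {1,3,5,9,10,11}  ✓accept
'a' @ 2: {1,9,10,11}  ✓accept
'a' @ 3: {1,9,10,11}  ✓accept
'c' @ 4: {}  — state set empty
after full input: {}  (accept=1 not in)

Answer: REJECT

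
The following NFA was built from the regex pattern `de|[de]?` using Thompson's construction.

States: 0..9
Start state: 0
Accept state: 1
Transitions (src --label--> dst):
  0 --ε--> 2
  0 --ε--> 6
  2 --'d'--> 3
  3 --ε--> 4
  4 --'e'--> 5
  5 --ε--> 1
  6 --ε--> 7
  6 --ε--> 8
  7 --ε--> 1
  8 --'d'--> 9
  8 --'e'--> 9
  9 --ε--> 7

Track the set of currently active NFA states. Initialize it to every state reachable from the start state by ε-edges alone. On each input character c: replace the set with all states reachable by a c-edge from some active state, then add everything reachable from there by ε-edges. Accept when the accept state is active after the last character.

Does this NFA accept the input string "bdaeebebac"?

S₀ = ε-closure({0}) = {0,1,2,6,7,8}
'b' @ 1: {}  — dead — no transitions
rest 'daeebebac' ignored (set empty)
end set {} — state 1 not in

Answer: REJECT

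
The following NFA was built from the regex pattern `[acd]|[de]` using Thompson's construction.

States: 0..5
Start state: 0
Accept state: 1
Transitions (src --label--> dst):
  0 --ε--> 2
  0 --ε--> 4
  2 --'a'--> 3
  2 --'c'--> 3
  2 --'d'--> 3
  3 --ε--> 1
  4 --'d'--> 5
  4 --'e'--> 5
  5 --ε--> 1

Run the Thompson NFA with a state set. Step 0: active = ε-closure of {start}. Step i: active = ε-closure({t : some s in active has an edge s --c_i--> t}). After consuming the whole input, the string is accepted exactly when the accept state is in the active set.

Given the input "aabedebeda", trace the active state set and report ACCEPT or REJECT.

Answer: REJECT

Derivation:
start: ε-closure({0}) = {0,2,4}
'a' @ 1: {1,3}  [accepting]
'a' @ 2: {}  — no active states
rest 'bedebeda' ignored (set empty)
after full input: {}  (accept=1 not in)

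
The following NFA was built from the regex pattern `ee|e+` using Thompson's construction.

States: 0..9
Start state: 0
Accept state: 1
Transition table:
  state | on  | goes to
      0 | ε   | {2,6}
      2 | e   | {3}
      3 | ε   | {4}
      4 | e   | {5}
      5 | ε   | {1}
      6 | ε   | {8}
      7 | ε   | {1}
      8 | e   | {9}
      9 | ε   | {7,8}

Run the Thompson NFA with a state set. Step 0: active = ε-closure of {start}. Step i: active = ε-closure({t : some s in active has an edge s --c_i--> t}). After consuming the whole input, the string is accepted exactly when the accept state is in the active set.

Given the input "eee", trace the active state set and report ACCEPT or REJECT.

initial (ε-close {0}): {0,2,6,8}
'e' @ 1: {1,3,4,7,8,9}  ✓accept
'e' @ 2: {1,5,7,8,9}  ✓accept
'e' @ 3: {1,7,8,9}  ✓accept
final: {1,7,8,9}; accept 1 in set

Answer: ACCEPT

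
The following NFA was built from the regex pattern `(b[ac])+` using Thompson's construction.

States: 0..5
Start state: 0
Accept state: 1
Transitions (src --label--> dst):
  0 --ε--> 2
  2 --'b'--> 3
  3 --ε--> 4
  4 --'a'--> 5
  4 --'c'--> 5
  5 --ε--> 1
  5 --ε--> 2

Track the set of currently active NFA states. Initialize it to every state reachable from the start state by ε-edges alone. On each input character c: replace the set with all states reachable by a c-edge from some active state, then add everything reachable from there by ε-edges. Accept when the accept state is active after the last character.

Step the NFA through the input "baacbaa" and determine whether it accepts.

initial (ε-close {0}): {0,2}
'b' @ 1: {3,4}
'a' @ 2: {1,2,5}  (accept∈set)
'a' @ 3: {}  — no active states
rest 'cbaa' ignored (set empty)
after full input: {}  (accept=1 not in)

Answer: REJECT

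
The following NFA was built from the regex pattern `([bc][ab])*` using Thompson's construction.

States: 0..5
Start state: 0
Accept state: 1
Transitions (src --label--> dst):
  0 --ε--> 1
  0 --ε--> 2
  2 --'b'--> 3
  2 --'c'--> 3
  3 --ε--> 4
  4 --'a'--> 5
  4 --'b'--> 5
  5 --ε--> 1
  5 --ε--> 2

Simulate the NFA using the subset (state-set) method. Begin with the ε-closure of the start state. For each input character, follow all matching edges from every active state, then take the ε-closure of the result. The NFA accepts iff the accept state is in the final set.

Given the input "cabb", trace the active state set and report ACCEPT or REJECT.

Answer: ACCEPT

Derivation:
initial (ε-close {0}): {0,1,2}
'c' @ 1: {3,4}
'a' @ 2: {1,2,5}  (accept∈set)
'b' @ 3: {3,4}
'b' @ 4: {1,2,5}  (accept∈set)
final: {1,2,5}; accept 1 in set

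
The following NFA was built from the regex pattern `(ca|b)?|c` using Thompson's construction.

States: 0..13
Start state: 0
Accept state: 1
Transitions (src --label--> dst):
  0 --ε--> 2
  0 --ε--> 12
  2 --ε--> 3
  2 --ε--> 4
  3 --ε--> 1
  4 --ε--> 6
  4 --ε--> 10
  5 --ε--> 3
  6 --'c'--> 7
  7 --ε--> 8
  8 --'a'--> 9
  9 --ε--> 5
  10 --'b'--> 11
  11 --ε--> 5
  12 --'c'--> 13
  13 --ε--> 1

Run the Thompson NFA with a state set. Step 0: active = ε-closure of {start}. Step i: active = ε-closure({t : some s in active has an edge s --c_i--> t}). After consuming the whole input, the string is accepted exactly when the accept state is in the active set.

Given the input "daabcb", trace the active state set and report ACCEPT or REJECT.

start: ε-closure({0}) = {0,1,2,3,4,6,10,12}
'd' @ 1: {}  — state set empty
rest 'aabcb' ignored (set empty)
end set {} — state 1 not in

Answer: REJECT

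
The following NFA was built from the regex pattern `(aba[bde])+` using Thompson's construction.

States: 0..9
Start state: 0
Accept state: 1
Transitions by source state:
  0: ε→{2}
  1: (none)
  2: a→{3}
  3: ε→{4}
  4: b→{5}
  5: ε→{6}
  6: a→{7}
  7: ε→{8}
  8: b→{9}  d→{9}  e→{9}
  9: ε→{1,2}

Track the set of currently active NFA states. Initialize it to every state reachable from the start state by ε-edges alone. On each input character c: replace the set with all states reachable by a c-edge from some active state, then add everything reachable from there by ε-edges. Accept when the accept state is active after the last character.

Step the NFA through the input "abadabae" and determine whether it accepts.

Answer: ACCEPT

Steps:
initial (ε-close {0}): {0,2}
'a' @ 1: {3,4}
'b' @ 2: {5,6}
'a' @ 3: {7,8}
'd' @ 4: {1,2,9}  (accept∈set)
'a' @ 5: {3,4}
'b' @ 6: {5,6}
'a' @ 7: {7,8}
'e' @ 8: {1,2,9}  (accept∈set)
end set {1,2,9} — state 1 in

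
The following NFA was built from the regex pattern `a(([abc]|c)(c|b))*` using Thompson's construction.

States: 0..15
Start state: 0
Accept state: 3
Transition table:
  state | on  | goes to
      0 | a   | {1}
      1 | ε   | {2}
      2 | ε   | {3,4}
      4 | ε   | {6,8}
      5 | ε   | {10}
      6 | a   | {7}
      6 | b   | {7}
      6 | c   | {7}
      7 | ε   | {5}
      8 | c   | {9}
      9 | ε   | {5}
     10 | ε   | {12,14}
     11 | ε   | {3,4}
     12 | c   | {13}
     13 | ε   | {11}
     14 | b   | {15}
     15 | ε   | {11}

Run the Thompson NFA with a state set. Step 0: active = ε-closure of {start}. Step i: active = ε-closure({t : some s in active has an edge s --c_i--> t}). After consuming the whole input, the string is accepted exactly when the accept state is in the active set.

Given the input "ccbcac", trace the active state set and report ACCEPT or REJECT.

start: ε-closure({0}) = {0}
'c' @ 1: {}  — no active states
rest 'cbcac' ignored (set empty)
end set {} — state 3 not in

Answer: REJECT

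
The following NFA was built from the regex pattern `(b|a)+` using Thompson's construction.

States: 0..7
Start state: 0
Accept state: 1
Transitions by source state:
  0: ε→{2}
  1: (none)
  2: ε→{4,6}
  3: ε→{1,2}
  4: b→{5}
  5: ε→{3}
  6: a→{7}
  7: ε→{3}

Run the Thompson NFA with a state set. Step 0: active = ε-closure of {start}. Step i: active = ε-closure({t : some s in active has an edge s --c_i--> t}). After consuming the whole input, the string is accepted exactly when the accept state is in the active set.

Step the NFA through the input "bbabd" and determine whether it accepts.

Answer: REJECT

Steps:
S₀ = ε-closure({0}) = {0,2,4,6}
'b' @ 1: {1,2,3,4,5,6}  (accept∈set)
'b' @ 2: {1,2,3,4,5,6}  (accept∈set)
'a' @ 3: {1,2,3,4,6,7}  (accept∈set)
'b' @ 4: {1,2,3,4,5,6}  (accept∈set)
'd' @ 5: {}  — state set empty
final: {}; accept 1 not in set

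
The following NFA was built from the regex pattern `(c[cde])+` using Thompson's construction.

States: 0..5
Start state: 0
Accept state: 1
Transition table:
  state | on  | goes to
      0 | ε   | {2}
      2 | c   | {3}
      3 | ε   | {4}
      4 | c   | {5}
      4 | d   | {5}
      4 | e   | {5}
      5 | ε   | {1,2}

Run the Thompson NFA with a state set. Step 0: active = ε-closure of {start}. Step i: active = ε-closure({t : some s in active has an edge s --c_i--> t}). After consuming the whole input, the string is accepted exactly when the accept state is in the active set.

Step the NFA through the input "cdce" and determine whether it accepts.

start: ε-closure({0}) = {0,2}
'c' @ 1: {3,4}
'd' @ 2: {1,2,5}  (accept∈set)
'c' @ 3: {3,4}
'e' @ 4: {1,2,5}  (accept∈set)
after full input: {1,2,5}  (accept=1 in)

Answer: ACCEPT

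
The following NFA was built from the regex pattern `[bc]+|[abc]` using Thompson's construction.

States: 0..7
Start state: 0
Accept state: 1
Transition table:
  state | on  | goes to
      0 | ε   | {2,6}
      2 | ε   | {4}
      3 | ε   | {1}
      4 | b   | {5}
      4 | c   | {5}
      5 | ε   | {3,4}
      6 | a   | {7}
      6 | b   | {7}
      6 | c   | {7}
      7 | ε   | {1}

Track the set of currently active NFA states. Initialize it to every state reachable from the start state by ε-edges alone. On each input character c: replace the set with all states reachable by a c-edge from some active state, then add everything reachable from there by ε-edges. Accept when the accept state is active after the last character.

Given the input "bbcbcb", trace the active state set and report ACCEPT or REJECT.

S₀ = ε-closure({0}) = {0,2,4,6}
'b' @ 1: {1,3,4,5,7}  (accept∈set)
'b' @ 2: {1,3,4,5}  (accept∈set)
'c' @ 3: {1,3,4,5}  (accept∈set)
'b' @ 4: {1,3,4,5}  (accept∈set)
'c' @ 5: {1,3,4,5}  (accept∈set)
'b' @ 6: {1,3,4,5}  (accept∈set)
end set {1,3,4,5} — state 1 in

Answer: ACCEPT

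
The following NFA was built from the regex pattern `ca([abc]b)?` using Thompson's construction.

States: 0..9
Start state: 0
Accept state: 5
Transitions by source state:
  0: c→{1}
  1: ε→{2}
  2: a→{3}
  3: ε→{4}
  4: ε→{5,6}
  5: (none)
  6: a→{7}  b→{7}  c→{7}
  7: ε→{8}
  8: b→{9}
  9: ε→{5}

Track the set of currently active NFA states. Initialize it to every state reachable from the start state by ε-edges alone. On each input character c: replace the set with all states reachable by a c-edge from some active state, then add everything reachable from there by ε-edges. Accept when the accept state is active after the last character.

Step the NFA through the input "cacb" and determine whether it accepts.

initial (ε-close {0}): {0}
'c' @ 1: {1,2}
'a' @ 2: {3,4,5,6}  (accept∈set)
'c' @ 3: {7,8}
'b' @ 4: {5,9}  (accept∈set)
end set {5,9} — state 5 in

Answer: ACCEPT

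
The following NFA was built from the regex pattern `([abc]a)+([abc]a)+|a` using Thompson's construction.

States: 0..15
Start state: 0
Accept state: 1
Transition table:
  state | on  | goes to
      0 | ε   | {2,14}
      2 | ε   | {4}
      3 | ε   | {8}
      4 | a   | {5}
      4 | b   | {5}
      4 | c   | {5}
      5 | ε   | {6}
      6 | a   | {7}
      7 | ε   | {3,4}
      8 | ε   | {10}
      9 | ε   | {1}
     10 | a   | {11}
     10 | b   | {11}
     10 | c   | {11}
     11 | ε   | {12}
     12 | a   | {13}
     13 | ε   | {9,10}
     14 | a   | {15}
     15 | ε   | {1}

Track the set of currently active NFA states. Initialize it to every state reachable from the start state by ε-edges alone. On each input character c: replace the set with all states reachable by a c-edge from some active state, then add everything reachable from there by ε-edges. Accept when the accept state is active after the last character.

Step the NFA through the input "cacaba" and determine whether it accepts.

Answer: ACCEPT

Steps:
start: ε-closure({0}) = {0,2,4,14}
'c' @ 1: {5,6}
'a' @ 2: {3,4,7,8,10}
'c' @ 3: {5,6,11,12}
'a' @ 4: {1,3,4,7,8,9,10,13}  ✓accept
'b' @ 5: {5,6,11,12}
'a' @ 6: {1,3,4,7,8,9,10,13}  ✓accept
final: {1,3,4,7,8,9,10,13}; accept 1 in set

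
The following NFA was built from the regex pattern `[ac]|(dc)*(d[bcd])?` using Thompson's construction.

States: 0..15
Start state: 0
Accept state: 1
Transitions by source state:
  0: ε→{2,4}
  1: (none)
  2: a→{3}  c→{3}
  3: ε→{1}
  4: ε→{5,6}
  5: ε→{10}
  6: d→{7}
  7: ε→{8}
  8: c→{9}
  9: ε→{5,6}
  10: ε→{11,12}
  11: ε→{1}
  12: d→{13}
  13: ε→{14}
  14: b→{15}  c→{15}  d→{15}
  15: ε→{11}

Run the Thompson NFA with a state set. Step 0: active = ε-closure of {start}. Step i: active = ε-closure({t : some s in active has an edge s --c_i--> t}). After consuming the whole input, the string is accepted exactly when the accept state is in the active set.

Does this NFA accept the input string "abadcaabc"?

initial (ε-close {0}): {0,1,2,4,5,6,10,11,12}
'a' @ 1: {1,3}  ✓accept
'b' @ 2: {}  — state set empty
rest 'adcaabc' ignored (set empty)
after full input: {}  (accept=1 not in)

Answer: REJECT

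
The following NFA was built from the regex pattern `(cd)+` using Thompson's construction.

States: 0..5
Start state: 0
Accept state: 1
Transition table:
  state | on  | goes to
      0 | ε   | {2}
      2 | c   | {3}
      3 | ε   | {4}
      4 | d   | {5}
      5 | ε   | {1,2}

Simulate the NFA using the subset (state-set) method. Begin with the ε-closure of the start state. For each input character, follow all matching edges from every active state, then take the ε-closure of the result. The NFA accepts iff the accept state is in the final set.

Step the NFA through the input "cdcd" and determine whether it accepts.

Answer: ACCEPT

Trace:
initial (ε-close {0}): {0,2}
'c' @ 1: {3,4}
'd' @ 2: {1,2,5}  (accept∈set)
'c' @ 3: {3,4}
'd' @ 4: {1,2,5}  (accept∈set)
final: {1,2,5}; accept 1 in set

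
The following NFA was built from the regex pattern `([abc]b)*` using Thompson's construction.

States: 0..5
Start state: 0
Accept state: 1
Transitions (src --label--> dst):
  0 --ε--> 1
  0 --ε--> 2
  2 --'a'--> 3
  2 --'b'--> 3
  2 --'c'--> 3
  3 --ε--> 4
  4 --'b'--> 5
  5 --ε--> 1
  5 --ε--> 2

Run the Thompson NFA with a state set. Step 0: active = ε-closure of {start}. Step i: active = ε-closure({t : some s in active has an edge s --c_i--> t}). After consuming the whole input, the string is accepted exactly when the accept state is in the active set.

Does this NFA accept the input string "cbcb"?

Answer: ACCEPT

Derivation:
S₀ = ε-closure({0}) = {0,1,2}
'c' @ 1: {3,4}
'b' @ 2: {1,2,5}  ✓accept
'c' @ 3: {3,4}
'b' @ 4: {1,2,5}  ✓accept
after full input: {1,2,5}  (accept=1 in)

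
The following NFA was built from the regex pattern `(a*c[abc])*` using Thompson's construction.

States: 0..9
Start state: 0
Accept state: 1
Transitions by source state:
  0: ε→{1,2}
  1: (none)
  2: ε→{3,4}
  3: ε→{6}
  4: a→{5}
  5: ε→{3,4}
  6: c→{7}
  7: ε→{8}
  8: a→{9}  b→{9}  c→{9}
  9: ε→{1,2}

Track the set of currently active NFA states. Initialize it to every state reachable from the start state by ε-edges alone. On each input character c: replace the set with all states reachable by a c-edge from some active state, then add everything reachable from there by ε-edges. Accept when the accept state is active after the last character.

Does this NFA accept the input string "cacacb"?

Answer: ACCEPT

Trace:
S₀ = ε-closure({0}) = {0,1,2,3,4,6}
'c' @ 1: {7,8}
'a' @ 2: {1,2,3,4,6,9}  [accepting]
'c' @ 3: {7,8}
'a' @ 4: {1,2,3,4,6,9}  [accepting]
'c' @ 5: {7,8}
'b' @ 6: {1,2,3,4,6,9}  [accepting]
end set {1,2,3,4,6,9} — state 1 in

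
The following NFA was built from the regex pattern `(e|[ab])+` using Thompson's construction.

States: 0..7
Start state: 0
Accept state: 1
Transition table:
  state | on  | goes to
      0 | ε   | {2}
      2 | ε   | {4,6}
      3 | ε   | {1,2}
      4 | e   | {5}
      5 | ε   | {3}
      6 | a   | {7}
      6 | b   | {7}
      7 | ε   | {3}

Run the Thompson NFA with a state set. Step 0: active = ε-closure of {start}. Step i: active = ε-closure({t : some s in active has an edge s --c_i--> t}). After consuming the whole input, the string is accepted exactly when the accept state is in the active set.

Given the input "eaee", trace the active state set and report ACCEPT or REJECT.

Answer: ACCEPT

Trace:
start: ε-closure({0}) = {0,2,4,6}
'e' @ 1: {1,2,3,4,5,6}  (accept∈set)
'a' @ 2: {1,2,3,4,6,7}  (accept∈set)
'e' @ 3: {1,2,3,4,5,6}  (accept∈set)
'e' @ 4: {1,2,3,4,5,6}  (accept∈set)
end set {1,2,3,4,5,6} — state 1 in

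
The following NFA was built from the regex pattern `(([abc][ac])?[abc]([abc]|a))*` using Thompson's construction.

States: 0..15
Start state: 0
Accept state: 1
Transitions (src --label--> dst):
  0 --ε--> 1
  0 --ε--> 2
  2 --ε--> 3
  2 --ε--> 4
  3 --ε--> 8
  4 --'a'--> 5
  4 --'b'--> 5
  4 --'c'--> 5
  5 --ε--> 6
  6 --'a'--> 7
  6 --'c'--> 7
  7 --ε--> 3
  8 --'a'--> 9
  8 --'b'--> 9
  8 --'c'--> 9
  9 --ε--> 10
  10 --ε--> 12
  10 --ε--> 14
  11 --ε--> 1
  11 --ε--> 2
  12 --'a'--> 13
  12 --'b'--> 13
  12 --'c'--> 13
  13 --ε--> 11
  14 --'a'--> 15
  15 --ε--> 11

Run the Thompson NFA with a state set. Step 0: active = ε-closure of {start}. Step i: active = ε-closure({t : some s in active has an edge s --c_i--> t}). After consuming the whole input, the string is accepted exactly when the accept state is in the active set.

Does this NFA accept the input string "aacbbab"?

start: ε-closure({0}) = {0,1,2,3,4,8}
'a' @ 1: {5,6,9,10,12,14}
'a' @ 2: {1,2,3,4,7,8,11,13,15}  [accepting]
'c' @ 3: {5,6,9,10,12,14}
'b' @ 4: {1,2,3,4,8,11,13}  [accepting]
'b' @ 5: {5,6,9,10,12,14}
'a' @ 6: {1,2,3,4,7,8,11,13,15}  [accepting]
'b' @ 7: {5,6,9,10,12,14}
end set {5,6,9,10,12,14} — state 1 not in

Answer: REJECT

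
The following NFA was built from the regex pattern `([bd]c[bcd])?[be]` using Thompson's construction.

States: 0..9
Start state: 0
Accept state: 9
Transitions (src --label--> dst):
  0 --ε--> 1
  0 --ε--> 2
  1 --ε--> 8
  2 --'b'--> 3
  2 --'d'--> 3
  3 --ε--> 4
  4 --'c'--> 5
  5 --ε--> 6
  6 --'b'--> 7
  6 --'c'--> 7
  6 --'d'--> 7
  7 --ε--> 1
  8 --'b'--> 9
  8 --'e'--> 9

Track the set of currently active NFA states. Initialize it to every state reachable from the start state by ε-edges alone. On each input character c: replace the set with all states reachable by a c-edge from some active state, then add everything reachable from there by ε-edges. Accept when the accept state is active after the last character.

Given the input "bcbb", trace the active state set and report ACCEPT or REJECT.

Answer: ACCEPT

Derivation:
initial (ε-close {0}): {0,1,2,8}
'b' @ 1: {3,4,9}  ✓accept
'c' @ 2: {5,6}
'b' @ 3: {1,7,8}
'b' @ 4: {9}  ✓accept
after full input: {9}  (accept=9 in)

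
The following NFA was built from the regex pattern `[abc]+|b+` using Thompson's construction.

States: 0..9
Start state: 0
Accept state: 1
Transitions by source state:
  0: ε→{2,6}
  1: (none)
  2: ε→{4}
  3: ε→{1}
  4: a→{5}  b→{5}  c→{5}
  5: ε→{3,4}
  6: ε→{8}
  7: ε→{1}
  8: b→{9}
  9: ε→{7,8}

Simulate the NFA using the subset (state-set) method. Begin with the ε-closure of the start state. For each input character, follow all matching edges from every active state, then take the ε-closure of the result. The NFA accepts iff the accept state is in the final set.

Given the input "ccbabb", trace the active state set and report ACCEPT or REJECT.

initial (ε-close {0}): {0,2,4,6,8}
'c' @ 1: {1,3,4,5}  (accept∈set)
'c' @ 2: {1,3,4,5}  (accept∈set)
'b' @ 3: {1,3,4,5}  (accept∈set)
'a' @ 4: {1,3,4,5}  (accept∈set)
'b' @ 5: {1,3,4,5}  (accept∈set)
'b' @ 6: {1,3,4,5}  (accept∈set)
final: {1,3,4,5}; accept 1 in set

Answer: ACCEPT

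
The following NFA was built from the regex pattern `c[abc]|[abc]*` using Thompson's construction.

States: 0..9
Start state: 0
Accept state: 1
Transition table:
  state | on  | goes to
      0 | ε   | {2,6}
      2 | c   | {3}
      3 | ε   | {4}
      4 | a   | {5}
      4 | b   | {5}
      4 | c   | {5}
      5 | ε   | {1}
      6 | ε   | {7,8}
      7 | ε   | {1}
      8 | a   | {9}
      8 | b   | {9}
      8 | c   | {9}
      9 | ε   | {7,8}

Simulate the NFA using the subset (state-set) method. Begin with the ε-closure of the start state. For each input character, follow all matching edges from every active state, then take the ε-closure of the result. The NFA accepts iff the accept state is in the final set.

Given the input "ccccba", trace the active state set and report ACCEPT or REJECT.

Answer: ACCEPT

Derivation:
start: ε-closure({0}) = {0,1,2,6,7,8}
'c' @ 1: {1,3,4,7,8,9}  [accepting]
'c' @ 2: {1,5,7,8,9}  [accepting]
'c' @ 3: {1,7,8,9}  [accepting]
'c' @ 4: {1,7,8,9}  [accepting]
'b' @ 5: {1,7,8,9}  [accepting]
'a' @ 6: {1,7,8,9}  [accepting]
end set {1,7,8,9} — state 1 in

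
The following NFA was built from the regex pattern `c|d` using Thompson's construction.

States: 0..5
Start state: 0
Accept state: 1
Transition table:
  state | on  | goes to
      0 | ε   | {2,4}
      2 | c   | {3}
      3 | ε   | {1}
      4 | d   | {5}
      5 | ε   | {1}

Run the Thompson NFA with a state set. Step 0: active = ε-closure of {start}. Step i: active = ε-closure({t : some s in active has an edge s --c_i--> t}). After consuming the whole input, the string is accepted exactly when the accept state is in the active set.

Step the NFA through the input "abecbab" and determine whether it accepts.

S₀ = ε-closure({0}) = {0,2,4}
'a' @ 1: {}  — state set empty
rest 'becbab' ignored (set empty)
end set {} — state 1 not in

Answer: REJECT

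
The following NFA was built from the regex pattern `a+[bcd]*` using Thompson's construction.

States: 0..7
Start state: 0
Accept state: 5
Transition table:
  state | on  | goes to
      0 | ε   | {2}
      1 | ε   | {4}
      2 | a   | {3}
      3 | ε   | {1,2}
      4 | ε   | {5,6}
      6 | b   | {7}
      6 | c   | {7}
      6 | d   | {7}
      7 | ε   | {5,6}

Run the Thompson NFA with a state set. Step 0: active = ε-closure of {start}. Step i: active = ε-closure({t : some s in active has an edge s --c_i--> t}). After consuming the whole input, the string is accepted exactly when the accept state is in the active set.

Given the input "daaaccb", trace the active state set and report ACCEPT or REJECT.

S₀ = ε-closure({0}) = {0,2}
'd' @ 1: {}  — dead — no transitions
rest 'aaaccb' ignored (set empty)
end set {} — state 5 not in

Answer: REJECT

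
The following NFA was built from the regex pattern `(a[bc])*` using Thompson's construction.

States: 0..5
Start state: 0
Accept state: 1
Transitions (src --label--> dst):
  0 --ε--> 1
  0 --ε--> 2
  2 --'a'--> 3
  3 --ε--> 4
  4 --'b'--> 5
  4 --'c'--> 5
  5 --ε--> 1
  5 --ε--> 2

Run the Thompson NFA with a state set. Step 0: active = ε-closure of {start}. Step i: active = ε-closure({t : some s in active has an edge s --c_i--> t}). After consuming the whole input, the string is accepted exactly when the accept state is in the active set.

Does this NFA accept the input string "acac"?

start: ε-closure({0}) = {0,1,2}
'a' @ 1: {3,4}
'c' @ 2: {1,2,5}  ✓accept
'a' @ 3: {3,4}
'c' @ 4: {1,2,5}  ✓accept
final: {1,2,5}; accept 1 in set

Answer: ACCEPT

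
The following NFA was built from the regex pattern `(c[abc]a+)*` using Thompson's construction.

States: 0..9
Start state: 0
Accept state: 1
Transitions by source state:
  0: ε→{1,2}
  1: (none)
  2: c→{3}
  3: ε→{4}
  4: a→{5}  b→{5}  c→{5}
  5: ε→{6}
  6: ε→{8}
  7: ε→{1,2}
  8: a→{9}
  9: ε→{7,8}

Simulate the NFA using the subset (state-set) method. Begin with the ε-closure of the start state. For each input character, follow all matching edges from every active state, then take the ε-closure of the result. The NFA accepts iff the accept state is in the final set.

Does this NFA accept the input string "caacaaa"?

Answer: ACCEPT

Trace:
S₀ = ε-closure({0}) = {0,1,2}
'c' @ 1: {3,4}
'a' @ 2: {5,6,8}
'a' @ 3: {1,2,7,8,9}  [accepting]
'c' @ 4: {3,4}
'a' @ 5: {5,6,8}
'a' @ 6: {1,2,7,8,9}  [accepting]
'a' @ 7: {1,2,7,8,9}  [accepting]
end set {1,2,7,8,9} — state 1 in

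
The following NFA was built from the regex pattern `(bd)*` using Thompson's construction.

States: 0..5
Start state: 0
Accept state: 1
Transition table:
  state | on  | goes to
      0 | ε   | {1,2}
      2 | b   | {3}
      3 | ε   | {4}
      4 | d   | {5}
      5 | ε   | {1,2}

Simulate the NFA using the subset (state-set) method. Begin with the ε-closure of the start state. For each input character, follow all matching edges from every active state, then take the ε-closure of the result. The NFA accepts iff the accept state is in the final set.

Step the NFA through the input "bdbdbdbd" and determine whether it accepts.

initial (ε-close {0}): {0,1,2}
'b' @ 1: {3,4}
'd' @ 2: {1,2,5}  (accept∈set)
'b' @ 3: {3,4}
'd' @ 4: {1,2,5}  (accept∈set)
'b' @ 5: {3,4}
'd' @ 6: {1,2,5}  (accept∈set)
'b' @ 7: {3,4}
'd' @ 8: {1,2,5}  (accept∈set)
end set {1,2,5} — state 1 in

Answer: ACCEPT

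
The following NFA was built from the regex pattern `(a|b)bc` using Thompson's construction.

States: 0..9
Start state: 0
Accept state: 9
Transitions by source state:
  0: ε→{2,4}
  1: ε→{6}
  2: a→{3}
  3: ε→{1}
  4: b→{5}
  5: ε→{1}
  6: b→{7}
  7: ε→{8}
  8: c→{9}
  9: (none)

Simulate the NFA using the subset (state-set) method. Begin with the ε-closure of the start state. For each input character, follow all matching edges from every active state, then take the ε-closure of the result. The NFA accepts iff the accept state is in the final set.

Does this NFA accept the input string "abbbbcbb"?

S₀ = ε-closure({0}) = {0,2,4}
'a' @ 1: {1,3,6}
'b' @ 2: {7,8}
'b' @ 3: {}  — dead — no transitions
rest 'bbcbb' ignored (set empty)
end set {} — state 9 not in

Answer: REJECT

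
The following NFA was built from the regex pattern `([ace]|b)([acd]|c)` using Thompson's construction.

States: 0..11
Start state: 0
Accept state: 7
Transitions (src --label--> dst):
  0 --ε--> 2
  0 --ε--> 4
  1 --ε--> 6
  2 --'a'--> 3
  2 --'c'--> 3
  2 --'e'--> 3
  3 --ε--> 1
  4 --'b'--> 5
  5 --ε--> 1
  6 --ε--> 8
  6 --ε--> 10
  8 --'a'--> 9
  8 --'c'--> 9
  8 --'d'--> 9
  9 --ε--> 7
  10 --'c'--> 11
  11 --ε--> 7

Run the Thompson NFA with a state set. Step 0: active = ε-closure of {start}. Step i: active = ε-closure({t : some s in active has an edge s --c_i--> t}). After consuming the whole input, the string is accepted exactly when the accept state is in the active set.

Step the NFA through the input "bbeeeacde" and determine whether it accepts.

Answer: REJECT

Derivation:
S₀ = ε-closure({0}) = {0,2,4}
'b' @ 1: {1,5,6,8,10}
'b' @ 2: {}  — state set empty
rest 'eeeacde' ignored (set empty)
after full input: {}  (accept=7 not in)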